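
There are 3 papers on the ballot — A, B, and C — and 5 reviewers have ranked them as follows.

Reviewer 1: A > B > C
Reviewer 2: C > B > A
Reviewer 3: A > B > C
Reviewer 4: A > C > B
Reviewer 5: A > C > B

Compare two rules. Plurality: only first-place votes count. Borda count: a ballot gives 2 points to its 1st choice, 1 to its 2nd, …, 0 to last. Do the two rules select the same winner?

Plurality first-place counts: A 4, B 0, C 1 → A.
Borda totals: A 8, B 3, C 4 → A.
The two rules agree on A.

Yes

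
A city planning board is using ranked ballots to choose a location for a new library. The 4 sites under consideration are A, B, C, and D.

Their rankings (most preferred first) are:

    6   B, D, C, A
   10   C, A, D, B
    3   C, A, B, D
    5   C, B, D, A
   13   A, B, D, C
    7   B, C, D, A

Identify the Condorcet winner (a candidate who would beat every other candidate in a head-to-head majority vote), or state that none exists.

Head-to-head results (44 voters total):
A vs B: A wins 26–18.
A vs C: C wins 31–13.
A vs D: A wins 26–18.
B vs C: B wins 26–18.
B vs D: B wins 34–10.
C vs D: C wins 25–19.
No candidate beats all others: A beats B beats C beats A, a majority cycle.

None — there is no Condorcet winner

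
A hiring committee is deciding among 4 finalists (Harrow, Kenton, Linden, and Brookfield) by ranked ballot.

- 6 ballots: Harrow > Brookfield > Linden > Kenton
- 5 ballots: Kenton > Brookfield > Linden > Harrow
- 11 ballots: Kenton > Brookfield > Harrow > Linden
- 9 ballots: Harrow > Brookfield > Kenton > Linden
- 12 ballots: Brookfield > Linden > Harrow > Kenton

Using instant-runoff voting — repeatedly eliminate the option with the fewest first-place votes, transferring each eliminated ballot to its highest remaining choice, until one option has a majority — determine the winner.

Round 1: Kenton 16, Harrow 15, Brookfield 12, Linden 0. Linden has the fewest and is eliminated.
Round 2: Kenton 16, Harrow 15, Brookfield 12. Brookfield has the fewest and is eliminated.
Round 3: Harrow 27, Kenton 16. Harrow has a majority.

Harrow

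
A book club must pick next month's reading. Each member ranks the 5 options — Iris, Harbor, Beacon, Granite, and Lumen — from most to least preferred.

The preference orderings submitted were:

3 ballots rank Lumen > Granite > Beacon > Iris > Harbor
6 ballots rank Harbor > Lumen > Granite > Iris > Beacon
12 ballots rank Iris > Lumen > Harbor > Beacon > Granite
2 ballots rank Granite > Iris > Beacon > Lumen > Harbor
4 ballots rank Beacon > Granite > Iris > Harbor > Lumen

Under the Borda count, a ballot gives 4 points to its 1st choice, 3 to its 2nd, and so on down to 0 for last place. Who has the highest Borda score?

Borda scores:
  Iris: 3·1 + 6·1 + 12·4 + 2·3 + 4·2 = 71
  Harbor: 3·0 + 6·4 + 12·2 + 2·0 + 4·1 = 52
  Beacon: 3·2 + 6·0 + 12·1 + 2·2 + 4·4 = 38
  Granite: 3·3 + 6·2 + 12·0 + 2·4 + 4·3 = 41
  Lumen: 3·4 + 6·3 + 12·3 + 2·1 + 4·0 = 68
Iris has the highest total.

Iris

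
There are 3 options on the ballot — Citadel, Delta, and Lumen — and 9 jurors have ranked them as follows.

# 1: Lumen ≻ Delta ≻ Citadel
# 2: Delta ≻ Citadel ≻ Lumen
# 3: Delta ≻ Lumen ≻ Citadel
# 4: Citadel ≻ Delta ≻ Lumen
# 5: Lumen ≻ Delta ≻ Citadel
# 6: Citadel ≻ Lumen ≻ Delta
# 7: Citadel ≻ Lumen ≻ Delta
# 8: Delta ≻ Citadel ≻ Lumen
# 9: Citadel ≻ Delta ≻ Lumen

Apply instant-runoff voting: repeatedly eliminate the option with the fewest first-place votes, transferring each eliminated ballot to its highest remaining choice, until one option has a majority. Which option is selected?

Round 1: Citadel 4, Delta 3, Lumen 2. Lumen has the fewest and is eliminated.
Round 2: Delta 5, Citadel 4. Delta has a majority.

Delta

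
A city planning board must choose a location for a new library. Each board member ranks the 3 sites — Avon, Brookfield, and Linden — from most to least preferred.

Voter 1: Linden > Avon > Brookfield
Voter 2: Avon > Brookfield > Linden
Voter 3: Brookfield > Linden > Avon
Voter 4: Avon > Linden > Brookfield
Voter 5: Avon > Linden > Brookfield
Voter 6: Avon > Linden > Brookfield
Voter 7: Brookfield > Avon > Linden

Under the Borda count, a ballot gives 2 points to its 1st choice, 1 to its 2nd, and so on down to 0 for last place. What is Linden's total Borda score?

Borda scores:
  Avon: 1 + 2 + 0 + 2 + 2 + 2 + 1 = 10
  Brookfield: 0 + 1 + 2 + 0 + 0 + 0 + 2 = 5
  Linden: 2 + 0 + 1 + 1 + 1 + 1 + 0 = 6

6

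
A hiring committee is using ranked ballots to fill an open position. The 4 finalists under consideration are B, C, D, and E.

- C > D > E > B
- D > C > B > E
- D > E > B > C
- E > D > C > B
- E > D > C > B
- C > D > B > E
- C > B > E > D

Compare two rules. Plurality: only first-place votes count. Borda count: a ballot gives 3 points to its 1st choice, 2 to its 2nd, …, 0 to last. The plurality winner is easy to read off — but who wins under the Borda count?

D

Plurality first-place counts: B 0, C 3, D 2, E 2 → C.
Borda totals: B 5, C 13, D 14, E 10 → D.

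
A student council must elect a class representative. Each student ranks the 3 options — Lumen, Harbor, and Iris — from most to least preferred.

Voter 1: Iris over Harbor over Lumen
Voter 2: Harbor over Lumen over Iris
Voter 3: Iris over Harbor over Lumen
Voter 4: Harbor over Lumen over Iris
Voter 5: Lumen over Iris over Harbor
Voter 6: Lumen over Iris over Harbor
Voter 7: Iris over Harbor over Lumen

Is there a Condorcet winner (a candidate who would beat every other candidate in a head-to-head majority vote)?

Head-to-head results (7 voters total):
Lumen vs Harbor: Harbor wins 5–2.
Lumen vs Iris: Lumen wins 4–3.
Harbor vs Iris: Iris wins 5–2.
No candidate beats all others: Lumen beats Iris beats Harbor beats Lumen, a majority cycle.

No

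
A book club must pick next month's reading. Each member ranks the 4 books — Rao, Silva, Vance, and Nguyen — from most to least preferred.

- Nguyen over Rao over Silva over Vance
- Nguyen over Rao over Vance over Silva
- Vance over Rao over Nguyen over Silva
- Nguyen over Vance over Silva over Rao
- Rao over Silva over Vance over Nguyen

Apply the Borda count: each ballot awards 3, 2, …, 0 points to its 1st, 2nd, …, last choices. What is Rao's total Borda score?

9

Borda scores:
  Rao: 2 + 2 + 2 + 0 + 3 = 9
  Silva: 1 + 0 + 0 + 1 + 2 = 4
  Vance: 0 + 1 + 3 + 2 + 1 = 7
  Nguyen: 3 + 3 + 1 + 3 + 0 = 10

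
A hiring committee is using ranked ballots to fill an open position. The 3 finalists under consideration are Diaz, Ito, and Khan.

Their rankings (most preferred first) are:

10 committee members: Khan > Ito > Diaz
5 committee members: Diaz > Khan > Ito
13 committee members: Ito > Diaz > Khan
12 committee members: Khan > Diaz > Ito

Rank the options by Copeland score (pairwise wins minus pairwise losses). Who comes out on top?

Pairwise results:
  Diaz vs Ito: Ito wins 23–17.
  Diaz vs Khan: Khan wins 22–18.
  Ito vs Khan: Khan wins 27–13.
Copeland scores (wins − losses):
  Diaz: 0 − 2 = -2
  Ito: 1 − 1 = 0
  Khan: 2 − 0 = 2
Khan has the best Copeland score.

Khan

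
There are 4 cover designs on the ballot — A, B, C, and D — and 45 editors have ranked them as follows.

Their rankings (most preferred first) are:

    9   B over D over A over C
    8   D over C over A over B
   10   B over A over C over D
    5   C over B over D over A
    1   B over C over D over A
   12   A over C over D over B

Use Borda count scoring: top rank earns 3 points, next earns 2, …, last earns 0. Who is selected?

Borda scores:
  A: 9·1 + 8·1 + 10·2 + 5·0 + 0 + 12·3 = 73
  B: 9·3 + 8·0 + 10·3 + 5·2 + 3 + 12·0 = 70
  C: 9·0 + 8·2 + 10·1 + 5·3 + 2 + 12·2 = 67
  D: 9·2 + 8·3 + 10·0 + 5·1 + 1 + 12·1 = 60
A has the highest total.

A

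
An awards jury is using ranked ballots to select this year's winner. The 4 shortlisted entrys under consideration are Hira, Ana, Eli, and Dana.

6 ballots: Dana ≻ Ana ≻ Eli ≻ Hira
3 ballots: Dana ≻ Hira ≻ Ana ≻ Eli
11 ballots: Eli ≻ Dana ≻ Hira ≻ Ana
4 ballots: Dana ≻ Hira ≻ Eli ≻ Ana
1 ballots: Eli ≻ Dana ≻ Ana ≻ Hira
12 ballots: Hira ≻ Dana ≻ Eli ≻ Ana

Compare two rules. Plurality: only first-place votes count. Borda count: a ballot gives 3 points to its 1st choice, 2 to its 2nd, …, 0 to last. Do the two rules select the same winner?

Plurality first-place counts: Hira 12, Ana 0, Eli 12, Dana 13 → Dana.
Borda totals: Hira 61, Ana 16, Eli 58, Dana 87 → Dana.
The two rules agree on Dana.

Yes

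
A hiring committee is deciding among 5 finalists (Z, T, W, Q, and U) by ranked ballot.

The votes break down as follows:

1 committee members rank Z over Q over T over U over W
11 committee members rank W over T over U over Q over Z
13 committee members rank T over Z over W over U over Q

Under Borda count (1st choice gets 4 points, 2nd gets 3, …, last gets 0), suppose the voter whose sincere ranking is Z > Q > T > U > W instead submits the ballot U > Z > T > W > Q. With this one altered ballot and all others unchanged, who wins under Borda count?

Borda totals with the altered ballot: Z 42, T 87, W 71, Q 11, U 39.
The winner is unchanged: still T.

T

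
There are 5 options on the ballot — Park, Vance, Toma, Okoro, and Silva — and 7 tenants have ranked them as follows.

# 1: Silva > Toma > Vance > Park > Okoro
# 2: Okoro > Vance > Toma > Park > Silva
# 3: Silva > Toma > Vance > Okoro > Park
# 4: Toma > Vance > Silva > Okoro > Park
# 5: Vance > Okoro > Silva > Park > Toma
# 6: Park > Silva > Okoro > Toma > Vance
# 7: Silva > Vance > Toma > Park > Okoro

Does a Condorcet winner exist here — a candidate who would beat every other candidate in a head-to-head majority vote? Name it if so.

Head-to-head results (7 voters total):
Park vs Vance: Vance wins 6–1.
Park vs Toma: Toma wins 5–2.
Park vs Okoro: Okoro wins 4–3.
Park vs Silva: Silva wins 5–2.
Vance vs Toma: Toma wins 4–3.
Vance vs Okoro: Vance wins 5–2.
Vance vs Silva: Silva wins 4–3.
Toma vs Okoro: Toma wins 4–3.
Toma vs Silva: Silva wins 5–2.
Okoro vs Silva: Silva wins 5–2.
Silva beats each rival — Park (5–2), Vance (4–3), Toma (5–2), Okoro (5–2) — so Silva is the Condorcet winner.

Silva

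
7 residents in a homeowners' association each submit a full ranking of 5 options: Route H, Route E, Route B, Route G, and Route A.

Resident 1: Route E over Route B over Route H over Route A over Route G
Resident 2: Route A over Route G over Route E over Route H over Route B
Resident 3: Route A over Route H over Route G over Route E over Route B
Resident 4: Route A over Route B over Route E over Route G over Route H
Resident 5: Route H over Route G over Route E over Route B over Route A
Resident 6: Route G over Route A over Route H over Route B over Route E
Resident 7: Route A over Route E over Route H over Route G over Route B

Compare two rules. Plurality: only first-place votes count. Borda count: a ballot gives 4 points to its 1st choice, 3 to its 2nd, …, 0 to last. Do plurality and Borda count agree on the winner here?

Plurality first-place counts: Route H 1, Route E 1, Route B 0, Route G 1, Route A 4 → Route A.
Borda totals: Route H 14, Route E 14, Route B 8, Route G 14, Route A 20 → Route A.
The two rules agree on Route A.

Yes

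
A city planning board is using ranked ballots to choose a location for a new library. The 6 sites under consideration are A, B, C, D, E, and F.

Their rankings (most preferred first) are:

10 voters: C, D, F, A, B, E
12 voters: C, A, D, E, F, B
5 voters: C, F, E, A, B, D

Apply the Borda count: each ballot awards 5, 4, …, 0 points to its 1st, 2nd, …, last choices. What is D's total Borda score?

Borda scores:
  A: 10·2 + 12·4 + 5·2 = 78
  B: 10·1 + 12·0 + 5·1 = 15
  C: 10·5 + 12·5 + 5·5 = 135
  D: 10·4 + 12·3 + 5·0 = 76
  E: 10·0 + 12·2 + 5·3 = 39
  F: 10·3 + 12·1 + 5·4 = 62

76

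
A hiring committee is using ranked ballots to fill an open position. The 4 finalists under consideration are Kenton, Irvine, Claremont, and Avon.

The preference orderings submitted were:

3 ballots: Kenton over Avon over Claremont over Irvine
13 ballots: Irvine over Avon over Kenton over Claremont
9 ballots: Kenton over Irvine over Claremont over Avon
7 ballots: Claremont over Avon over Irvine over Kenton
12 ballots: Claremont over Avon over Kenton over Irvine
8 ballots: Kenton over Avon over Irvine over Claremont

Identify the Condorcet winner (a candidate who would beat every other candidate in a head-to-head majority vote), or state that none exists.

Head-to-head results (52 voters total):
Kenton vs Irvine: Kenton wins 32–20.
Kenton vs Claremont: Kenton wins 33–19.
Kenton vs Avon: Avon wins 32–20.
Irvine vs Claremont: Irvine wins 30–22.
Irvine vs Avon: Avon wins 30–22.
Claremont vs Avon: Claremont wins 28–24.
No candidate beats all others: Kenton beats Claremont beats Avon beats Kenton, a majority cycle.

None — there is no Condorcet winner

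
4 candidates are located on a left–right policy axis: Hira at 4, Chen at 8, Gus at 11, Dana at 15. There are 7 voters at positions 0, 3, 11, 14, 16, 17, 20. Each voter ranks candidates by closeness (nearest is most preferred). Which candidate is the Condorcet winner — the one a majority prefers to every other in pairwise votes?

With single-peaked preferences on a line, the Condorcet winner is the candidate closest to the median voter.
The median voter (position 14) is closest to Dana at 15.
Check: Dana vs Gus — voters closer to Dana: 4 of 7.

Dana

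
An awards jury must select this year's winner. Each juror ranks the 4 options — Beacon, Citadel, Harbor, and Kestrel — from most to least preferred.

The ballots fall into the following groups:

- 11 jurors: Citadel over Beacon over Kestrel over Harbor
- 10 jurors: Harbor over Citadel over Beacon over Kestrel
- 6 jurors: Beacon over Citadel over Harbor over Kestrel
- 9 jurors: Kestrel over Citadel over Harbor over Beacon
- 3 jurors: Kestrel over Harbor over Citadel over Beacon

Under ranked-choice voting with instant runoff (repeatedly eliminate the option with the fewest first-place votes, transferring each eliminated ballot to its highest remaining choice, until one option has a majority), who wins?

Round 1: Kestrel 12, Citadel 11, Harbor 10, Beacon 6. Beacon has the fewest and is eliminated.
Round 2: Citadel 17, Kestrel 12, Harbor 10. Harbor has the fewest and is eliminated.
Round 3: Citadel 27, Kestrel 12. Citadel has a majority.

Citadel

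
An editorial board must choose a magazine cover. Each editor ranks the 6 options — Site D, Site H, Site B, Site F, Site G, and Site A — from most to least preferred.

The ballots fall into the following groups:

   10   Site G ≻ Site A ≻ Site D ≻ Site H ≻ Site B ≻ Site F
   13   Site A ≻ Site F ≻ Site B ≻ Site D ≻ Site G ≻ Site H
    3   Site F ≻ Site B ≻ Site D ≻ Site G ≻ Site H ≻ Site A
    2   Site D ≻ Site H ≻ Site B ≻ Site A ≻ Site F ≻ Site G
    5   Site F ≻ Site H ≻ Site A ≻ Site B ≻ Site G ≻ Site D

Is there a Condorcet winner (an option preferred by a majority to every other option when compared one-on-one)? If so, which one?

Site A

Head-to-head results (33 voters total):
Site D vs Site H: Site D wins 28–5.
Site D vs Site B: Site B wins 21–12.
Site D vs Site F: Site F wins 21–12.
Site D vs Site G: Site D wins 18–15.
Site D vs Site A: Site A wins 28–5.
Site H vs Site B: Site H wins 17–16.
Site H vs Site F: Site F wins 21–12.
Site H vs Site G: Site G wins 26–7.
Site H vs Site A: Site A wins 23–10.
Site B vs Site F: Site F wins 21–12.
Site B vs Site G: Site B wins 23–10.
Site B vs Site A: Site A wins 28–5.
Site F vs Site G: Site F wins 23–10.
Site F vs Site A: Site A wins 25–8.
Site G vs Site A: Site A wins 20–13.
Site A beats each rival — Site D (28–5), Site H (23–10), Site B (28–5), Site F (25–8), Site G (20–13) — so Site A is the Condorcet winner.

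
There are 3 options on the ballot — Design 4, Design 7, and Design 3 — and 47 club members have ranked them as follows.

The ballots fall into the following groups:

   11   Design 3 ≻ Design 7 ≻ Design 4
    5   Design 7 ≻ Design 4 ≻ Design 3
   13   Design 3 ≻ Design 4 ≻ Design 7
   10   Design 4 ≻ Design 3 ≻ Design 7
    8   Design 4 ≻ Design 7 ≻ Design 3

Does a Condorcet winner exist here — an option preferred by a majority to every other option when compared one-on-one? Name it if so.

Head-to-head results (47 voters total):
Design 4 vs Design 7: Design 4 wins 31–16.
Design 4 vs Design 3: Design 3 wins 24–23.
Design 7 vs Design 3: Design 3 wins 34–13.
Design 3 beats each rival — Design 4 (24–23), Design 7 (34–13) — so Design 3 is the Condorcet winner.

Design 3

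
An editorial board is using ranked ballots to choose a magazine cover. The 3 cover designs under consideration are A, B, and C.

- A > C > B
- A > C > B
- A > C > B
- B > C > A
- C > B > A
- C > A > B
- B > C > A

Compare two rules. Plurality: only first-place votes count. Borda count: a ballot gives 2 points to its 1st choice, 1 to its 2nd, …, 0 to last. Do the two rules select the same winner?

Plurality first-place counts: A 3, B 2, C 2 → A.
Borda totals: A 7, B 5, C 9 → C.
The two rules disagree: plurality picks A, Borda picks C.

No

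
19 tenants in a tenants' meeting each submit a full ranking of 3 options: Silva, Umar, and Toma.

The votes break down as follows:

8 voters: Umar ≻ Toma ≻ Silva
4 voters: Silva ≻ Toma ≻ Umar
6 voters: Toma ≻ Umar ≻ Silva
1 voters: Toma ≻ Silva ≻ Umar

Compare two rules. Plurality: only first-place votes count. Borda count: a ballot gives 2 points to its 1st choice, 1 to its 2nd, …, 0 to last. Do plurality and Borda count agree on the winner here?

No

Plurality first-place counts: Silva 4, Umar 8, Toma 7 → Umar.
Borda totals: Silva 9, Umar 22, Toma 26 → Toma.
The two rules disagree: plurality picks Umar, Borda picks Toma.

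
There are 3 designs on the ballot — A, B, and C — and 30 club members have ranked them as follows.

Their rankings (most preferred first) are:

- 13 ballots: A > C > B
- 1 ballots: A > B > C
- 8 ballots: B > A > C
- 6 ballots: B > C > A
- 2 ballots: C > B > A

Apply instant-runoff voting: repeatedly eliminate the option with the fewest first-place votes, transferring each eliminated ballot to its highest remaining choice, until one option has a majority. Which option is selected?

B

Round 1: A 14, B 14, C 2. C has the fewest and is eliminated.
Round 2: B 16, A 14. B has a majority.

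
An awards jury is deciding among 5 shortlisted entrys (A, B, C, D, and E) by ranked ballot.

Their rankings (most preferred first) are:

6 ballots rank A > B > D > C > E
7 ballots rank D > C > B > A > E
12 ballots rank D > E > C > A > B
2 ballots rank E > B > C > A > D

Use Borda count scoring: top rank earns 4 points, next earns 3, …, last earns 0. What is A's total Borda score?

45

Borda scores:
  A: 6·4 + 7·1 + 12·1 + 2·1 = 45
  B: 6·3 + 7·2 + 12·0 + 2·3 = 38
  C: 6·1 + 7·3 + 12·2 + 2·2 = 55
  D: 6·2 + 7·4 + 12·4 + 2·0 = 88
  E: 6·0 + 7·0 + 12·3 + 2·4 = 44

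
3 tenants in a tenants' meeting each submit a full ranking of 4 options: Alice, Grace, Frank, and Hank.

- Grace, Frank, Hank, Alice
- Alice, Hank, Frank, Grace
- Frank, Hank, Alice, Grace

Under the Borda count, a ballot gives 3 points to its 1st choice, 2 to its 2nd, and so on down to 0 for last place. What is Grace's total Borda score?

Borda scores:
  Alice: 0 + 3 + 1 = 4
  Grace: 3 + 0 + 0 = 3
  Frank: 2 + 1 + 3 = 6
  Hank: 1 + 2 + 2 = 5

3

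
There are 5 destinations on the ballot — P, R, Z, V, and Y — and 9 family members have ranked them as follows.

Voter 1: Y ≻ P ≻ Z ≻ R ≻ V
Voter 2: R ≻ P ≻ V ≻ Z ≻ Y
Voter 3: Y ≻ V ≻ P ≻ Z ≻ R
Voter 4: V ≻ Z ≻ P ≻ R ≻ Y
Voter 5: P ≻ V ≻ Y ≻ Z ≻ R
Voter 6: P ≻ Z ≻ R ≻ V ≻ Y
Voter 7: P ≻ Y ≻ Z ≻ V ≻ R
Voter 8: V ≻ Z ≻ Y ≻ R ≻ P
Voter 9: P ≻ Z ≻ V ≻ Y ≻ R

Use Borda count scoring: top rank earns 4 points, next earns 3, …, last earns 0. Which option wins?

Borda scores:
  P: 3 + 3 + 2 + 2 + 4 + 4 + 4 + 0 + 4 = 26
  R: 1 + 4 + 0 + 1 + 0 + 2 + 0 + 1 + 0 = 9
  Z: 2 + 1 + 1 + 3 + 1 + 3 + 2 + 3 + 3 = 19
  V: 0 + 2 + 3 + 4 + 3 + 1 + 1 + 4 + 2 = 20
  Y: 4 + 0 + 4 + 0 + 2 + 0 + 3 + 2 + 1 = 16
P has the highest total.

P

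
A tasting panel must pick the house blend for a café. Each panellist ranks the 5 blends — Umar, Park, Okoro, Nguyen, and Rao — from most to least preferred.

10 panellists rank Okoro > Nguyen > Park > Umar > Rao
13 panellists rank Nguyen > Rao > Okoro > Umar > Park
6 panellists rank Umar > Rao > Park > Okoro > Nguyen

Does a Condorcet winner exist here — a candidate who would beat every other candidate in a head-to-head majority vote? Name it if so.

Head-to-head results (29 voters total):
Umar vs Park: Umar wins 19–10.
Umar vs Okoro: Okoro wins 23–6.
Umar vs Nguyen: Nguyen wins 23–6.
Umar vs Rao: Umar wins 16–13.
Park vs Okoro: Okoro wins 23–6.
Park vs Nguyen: Nguyen wins 23–6.
Park vs Rao: Rao wins 19–10.
Okoro vs Nguyen: Okoro wins 16–13.
Okoro vs Rao: Rao wins 19–10.
Nguyen vs Rao: Nguyen wins 23–6.
No candidate beats all others: Umar beats Rao beats Okoro beats Umar, a majority cycle.

There is no Condorcet winner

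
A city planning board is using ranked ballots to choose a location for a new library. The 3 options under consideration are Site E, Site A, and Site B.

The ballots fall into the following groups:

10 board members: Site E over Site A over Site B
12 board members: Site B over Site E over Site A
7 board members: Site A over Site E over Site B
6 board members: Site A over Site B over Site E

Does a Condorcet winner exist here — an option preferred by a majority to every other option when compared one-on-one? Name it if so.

Head-to-head results (35 voters total):
Site E vs Site A: Site E wins 22–13.
Site E vs Site B: Site B wins 18–17.
Site A vs Site B: Site A wins 23–12.
No candidate beats all others: Site E beats Site A beats Site B beats Site E, a majority cycle.

None — there is no Condorcet winner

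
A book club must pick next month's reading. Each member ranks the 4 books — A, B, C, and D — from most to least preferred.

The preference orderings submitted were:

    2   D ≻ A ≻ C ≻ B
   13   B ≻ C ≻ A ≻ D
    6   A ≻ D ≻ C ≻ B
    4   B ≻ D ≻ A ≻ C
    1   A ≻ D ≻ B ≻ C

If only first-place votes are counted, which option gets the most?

B

First-place vote totals:
  A: 7
  B: 17
  C: 0
  D: 2
B has the most first-place votes.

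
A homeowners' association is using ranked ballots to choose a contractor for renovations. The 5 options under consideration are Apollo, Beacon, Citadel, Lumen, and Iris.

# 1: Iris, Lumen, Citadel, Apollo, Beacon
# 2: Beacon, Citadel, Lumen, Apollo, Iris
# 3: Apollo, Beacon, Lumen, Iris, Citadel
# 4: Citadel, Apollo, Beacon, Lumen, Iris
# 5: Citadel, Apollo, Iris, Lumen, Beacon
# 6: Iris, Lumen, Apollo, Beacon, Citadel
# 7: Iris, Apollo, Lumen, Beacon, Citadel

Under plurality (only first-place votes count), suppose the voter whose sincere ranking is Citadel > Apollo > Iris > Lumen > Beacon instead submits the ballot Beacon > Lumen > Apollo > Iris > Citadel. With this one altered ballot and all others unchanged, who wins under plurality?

First-place totals with the altered ballot: Apollo 1, Beacon 2, Citadel 1, Lumen 0, Iris 3.
The winner is unchanged: still Iris.

Iris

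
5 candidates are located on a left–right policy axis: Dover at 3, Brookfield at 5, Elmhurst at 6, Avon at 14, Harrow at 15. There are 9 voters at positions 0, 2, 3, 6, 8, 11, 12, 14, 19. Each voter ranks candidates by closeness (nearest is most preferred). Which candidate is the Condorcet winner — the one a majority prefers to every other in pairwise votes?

Elmhurst

With single-peaked preferences on a line, the Condorcet winner is the candidate closest to the median voter.
The median voter (position 8) is closest to Elmhurst at 6.
Check: Elmhurst vs Brookfield — voters closer to Elmhurst: 6 of 9.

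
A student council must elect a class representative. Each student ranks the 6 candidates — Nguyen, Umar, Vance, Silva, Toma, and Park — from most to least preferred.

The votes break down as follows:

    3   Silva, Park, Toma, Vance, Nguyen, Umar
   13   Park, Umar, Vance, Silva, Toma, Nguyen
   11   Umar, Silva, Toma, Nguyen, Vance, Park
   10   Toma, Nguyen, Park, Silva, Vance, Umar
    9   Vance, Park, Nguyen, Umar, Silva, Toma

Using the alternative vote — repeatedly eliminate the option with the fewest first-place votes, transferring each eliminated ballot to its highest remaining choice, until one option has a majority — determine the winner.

Round 1: Park 13, Umar 11, Toma 10, Vance 9, Silva 3, Nguyen 0. Nguyen has the fewest and is eliminated.
Round 2: Park 13, Umar 11, Toma 10, Vance 9, Silva 3. Silva has the fewest and is eliminated.
Round 3: Park 16, Umar 11, Toma 10, Vance 9. Vance has the fewest and is eliminated.
Round 4: Park 25, Umar 11, Toma 10. Park has a majority.

Park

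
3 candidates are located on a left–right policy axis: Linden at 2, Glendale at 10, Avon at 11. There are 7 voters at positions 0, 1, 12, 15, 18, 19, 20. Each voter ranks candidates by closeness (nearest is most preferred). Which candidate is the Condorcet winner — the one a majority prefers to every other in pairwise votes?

With single-peaked preferences on a line, the Condorcet winner is the candidate closest to the median voter.
The median voter (position 15) is closest to Avon at 11.
Check: Avon vs Glendale — voters closer to Avon: 5 of 7.

Avon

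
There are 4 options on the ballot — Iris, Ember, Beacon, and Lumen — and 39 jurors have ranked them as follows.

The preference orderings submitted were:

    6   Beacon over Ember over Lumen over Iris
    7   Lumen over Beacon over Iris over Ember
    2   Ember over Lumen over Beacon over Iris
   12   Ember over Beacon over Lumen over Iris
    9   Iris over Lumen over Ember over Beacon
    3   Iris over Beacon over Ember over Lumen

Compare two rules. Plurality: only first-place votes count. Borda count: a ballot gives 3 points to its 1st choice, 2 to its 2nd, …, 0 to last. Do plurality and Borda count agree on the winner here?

Plurality first-place counts: Iris 12, Ember 14, Beacon 6, Lumen 7 → Ember.
Borda totals: Iris 43, Ember 66, Beacon 64, Lumen 61 → Ember.
The two rules agree on Ember.

Yes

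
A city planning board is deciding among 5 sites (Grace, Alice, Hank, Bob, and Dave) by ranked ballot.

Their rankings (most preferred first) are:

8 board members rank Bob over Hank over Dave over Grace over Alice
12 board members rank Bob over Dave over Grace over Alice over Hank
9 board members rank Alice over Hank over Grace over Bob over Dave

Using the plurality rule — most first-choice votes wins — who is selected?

Bob

First-place vote totals:
  Grace: 0
  Alice: 9
  Hank: 0
  Bob: 20
  Dave: 0
Bob has the most first-place votes.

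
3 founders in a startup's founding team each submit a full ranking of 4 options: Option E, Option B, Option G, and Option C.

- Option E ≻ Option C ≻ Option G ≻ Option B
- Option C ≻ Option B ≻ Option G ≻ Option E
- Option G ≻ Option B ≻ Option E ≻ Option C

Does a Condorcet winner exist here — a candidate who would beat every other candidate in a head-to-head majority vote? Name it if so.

There is no Condorcet winner

Head-to-head results (3 voters total):
Option E vs Option B: Option B wins 2–1.
Option E vs Option G: Option G wins 2–1.
Option E vs Option C: Option E wins 2–1.
Option B vs Option G: Option G wins 2–1.
Option B vs Option C: Option C wins 2–1.
Option G vs Option C: Option C wins 2–1.
No candidate beats all others: Option E beats Option C beats Option B beats Option E, a majority cycle.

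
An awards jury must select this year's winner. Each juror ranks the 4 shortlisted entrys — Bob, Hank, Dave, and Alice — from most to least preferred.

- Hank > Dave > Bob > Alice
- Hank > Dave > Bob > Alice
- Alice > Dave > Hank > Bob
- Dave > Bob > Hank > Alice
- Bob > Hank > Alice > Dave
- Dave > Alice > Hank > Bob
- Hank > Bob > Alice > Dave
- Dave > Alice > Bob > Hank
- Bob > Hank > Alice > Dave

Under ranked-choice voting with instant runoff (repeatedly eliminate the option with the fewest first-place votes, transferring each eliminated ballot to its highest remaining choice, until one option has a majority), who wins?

Hank

Round 1: Hank 3, Dave 3, Bob 2, Alice 1. Alice has the fewest and is eliminated.
Round 2: Dave 4, Hank 3, Bob 2. Bob has the fewest and is eliminated.
Round 3: Hank 5, Dave 4. Hank has a majority.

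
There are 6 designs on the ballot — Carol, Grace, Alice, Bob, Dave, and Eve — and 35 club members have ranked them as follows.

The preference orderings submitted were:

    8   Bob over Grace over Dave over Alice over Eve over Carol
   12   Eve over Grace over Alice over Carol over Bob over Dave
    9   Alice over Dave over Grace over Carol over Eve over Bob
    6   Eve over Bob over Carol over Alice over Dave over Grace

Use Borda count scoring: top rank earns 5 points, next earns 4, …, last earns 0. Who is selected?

Borda scores:
  Carol: 8·0 + 12·2 + 9·2 + 6·3 = 60
  Grace: 8·4 + 12·4 + 9·3 + 6·0 = 107
  Alice: 8·2 + 12·3 + 9·5 + 6·2 = 109
  Bob: 8·5 + 12·1 + 9·0 + 6·4 = 76
  Dave: 8·3 + 12·0 + 9·4 + 6·1 = 66
  Eve: 8·1 + 12·5 + 9·1 + 6·5 = 107
Alice has the highest total.

Alice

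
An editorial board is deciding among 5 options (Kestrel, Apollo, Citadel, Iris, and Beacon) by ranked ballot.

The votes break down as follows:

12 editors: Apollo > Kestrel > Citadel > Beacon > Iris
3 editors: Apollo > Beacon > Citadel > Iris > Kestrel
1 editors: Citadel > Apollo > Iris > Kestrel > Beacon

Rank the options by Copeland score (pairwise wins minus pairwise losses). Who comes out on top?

Pairwise results:
  Kestrel vs Apollo: Apollo wins 16–0.
  Kestrel vs Citadel: Kestrel wins 12–4.
  Kestrel vs Iris: Kestrel wins 12–4.
  Kestrel vs Beacon: Kestrel wins 13–3.
  Apollo vs Citadel: Apollo wins 15–1.
  Apollo vs Iris: Apollo wins 16–0.
  Apollo vs Beacon: Apollo wins 16–0.
  Citadel vs Iris: Citadel wins 16–0.
  Citadel vs Beacon: Citadel wins 13–3.
  Iris vs Beacon: Beacon wins 15–1.
Copeland scores (wins − losses):
  Kestrel: 3 − 1 = 2
  Apollo: 4 − 0 = 4
  Citadel: 2 − 2 = 0
  Iris: 0 − 4 = -4
  Beacon: 1 − 3 = -2
Apollo has the best Copeland score.

Apollo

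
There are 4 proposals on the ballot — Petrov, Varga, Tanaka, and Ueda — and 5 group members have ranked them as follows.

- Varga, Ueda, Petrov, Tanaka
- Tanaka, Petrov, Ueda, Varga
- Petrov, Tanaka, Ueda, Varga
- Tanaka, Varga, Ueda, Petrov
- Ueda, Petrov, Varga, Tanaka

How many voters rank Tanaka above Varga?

3

Ballots ranking Tanaka above Varga: 3.
Ballots ranking Varga above Tanaka: 2.
So 3 of 5 voters prefer Tanaka to Varga.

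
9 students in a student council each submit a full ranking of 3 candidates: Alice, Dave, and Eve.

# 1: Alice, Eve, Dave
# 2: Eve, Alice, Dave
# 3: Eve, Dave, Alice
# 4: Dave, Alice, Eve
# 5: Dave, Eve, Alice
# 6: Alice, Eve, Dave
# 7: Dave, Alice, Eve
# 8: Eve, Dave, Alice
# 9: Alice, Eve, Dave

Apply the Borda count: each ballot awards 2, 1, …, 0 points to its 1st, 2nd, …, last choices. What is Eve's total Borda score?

Borda scores:
  Alice: 2 + 1 + 0 + 1 + 0 + 2 + 1 + 0 + 2 = 9
  Dave: 0 + 0 + 1 + 2 + 2 + 0 + 2 + 1 + 0 = 8
  Eve: 1 + 2 + 2 + 0 + 1 + 1 + 0 + 2 + 1 = 10

10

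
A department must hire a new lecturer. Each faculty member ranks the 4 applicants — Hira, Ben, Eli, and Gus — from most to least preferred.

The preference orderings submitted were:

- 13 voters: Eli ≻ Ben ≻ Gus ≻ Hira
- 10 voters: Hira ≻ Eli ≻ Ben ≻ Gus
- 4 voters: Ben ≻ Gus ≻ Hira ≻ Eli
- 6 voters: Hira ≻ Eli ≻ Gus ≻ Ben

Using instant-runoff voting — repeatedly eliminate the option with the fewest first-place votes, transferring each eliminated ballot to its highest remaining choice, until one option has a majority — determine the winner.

Round 1: Hira 16, Eli 13, Ben 4, Gus 0. Gus has the fewest and is eliminated.
Round 2: Hira 16, Eli 13, Ben 4. Ben has the fewest and is eliminated.
Round 3: Hira 20, Eli 13. Hira has a majority.

Hira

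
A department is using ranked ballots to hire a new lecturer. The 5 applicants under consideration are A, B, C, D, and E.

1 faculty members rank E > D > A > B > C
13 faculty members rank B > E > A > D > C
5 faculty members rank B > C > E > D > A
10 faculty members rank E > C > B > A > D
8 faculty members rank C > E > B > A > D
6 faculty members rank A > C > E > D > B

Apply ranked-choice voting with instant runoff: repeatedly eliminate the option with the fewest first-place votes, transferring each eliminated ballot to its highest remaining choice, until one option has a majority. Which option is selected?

Round 1: B 18, E 11, C 8, A 6, D 0. D has the fewest and is eliminated.
Round 2: B 18, E 11, C 8, A 6. A has the fewest and is eliminated.
Round 3: B 18, C 14, E 11. E has the fewest and is eliminated.
Round 4: C 24, B 19. C has a majority.

C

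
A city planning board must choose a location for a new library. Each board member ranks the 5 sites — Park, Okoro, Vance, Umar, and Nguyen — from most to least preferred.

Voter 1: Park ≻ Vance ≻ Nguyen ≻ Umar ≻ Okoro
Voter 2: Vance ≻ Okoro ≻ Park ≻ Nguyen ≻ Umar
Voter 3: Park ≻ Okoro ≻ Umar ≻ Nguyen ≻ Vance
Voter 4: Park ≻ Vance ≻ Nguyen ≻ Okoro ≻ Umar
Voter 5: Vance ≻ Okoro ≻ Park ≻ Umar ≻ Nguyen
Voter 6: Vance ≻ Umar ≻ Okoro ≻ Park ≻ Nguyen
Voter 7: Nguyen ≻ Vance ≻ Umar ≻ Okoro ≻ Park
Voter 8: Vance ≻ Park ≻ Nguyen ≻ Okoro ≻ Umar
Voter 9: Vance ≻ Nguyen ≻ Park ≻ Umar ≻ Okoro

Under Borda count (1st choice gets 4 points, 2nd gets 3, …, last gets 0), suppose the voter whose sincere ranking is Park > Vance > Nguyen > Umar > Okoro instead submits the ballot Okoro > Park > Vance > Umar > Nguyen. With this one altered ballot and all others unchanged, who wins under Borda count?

Vance

Borda totals with the altered ballot: Park 21, Okoro 18, Vance 28, Umar 10, Nguyen 13.
The winner is unchanged: still Vance.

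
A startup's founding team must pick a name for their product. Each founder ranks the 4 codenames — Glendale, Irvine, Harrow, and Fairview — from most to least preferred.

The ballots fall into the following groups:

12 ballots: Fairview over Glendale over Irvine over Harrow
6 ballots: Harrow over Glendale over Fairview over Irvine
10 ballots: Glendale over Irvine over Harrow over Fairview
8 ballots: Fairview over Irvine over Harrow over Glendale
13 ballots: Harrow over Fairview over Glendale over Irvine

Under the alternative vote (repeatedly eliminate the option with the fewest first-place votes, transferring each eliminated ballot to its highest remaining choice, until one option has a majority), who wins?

Round 1: Fairview 20, Harrow 19, Glendale 10, Irvine 0. Irvine has the fewest and is eliminated.
Round 2: Fairview 20, Harrow 19, Glendale 10. Glendale has the fewest and is eliminated.
Round 3: Harrow 29, Fairview 20. Harrow has a majority.

Harrow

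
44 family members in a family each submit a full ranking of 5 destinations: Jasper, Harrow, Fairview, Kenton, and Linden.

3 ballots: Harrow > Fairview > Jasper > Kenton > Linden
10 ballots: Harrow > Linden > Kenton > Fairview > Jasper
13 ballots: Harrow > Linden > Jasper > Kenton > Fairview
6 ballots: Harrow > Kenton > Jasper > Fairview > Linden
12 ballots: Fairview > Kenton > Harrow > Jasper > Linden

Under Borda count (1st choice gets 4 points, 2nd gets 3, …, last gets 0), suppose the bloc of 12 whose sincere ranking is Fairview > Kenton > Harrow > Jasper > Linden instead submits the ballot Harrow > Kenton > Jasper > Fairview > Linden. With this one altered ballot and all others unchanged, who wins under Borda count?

Harrow

Borda totals with the altered ballot: Jasper 68, Harrow 176, Fairview 37, Kenton 90, Linden 69.
The winner is unchanged: still Harrow.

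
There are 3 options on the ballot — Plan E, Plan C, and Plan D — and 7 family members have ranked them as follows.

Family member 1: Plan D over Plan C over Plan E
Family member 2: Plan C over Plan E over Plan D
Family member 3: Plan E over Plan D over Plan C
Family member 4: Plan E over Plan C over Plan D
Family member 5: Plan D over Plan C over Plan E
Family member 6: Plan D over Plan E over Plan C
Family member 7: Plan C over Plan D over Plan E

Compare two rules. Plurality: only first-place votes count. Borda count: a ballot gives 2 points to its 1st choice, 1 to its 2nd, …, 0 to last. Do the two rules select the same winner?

Yes

Plurality first-place counts: Plan E 2, Plan C 2, Plan D 3 → Plan D.
Borda totals: Plan E 6, Plan C 7, Plan D 8 → Plan D.
The two rules agree on Plan D.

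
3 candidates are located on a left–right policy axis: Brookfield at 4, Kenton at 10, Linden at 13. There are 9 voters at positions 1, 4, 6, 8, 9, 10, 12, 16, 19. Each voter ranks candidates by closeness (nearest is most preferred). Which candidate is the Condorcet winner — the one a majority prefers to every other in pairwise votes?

Kenton

With single-peaked preferences on a line, the Condorcet winner is the candidate closest to the median voter.
The median voter (position 9) is closest to Kenton at 10.
Check: Kenton vs Brookfield — voters closer to Kenton: 6 of 9.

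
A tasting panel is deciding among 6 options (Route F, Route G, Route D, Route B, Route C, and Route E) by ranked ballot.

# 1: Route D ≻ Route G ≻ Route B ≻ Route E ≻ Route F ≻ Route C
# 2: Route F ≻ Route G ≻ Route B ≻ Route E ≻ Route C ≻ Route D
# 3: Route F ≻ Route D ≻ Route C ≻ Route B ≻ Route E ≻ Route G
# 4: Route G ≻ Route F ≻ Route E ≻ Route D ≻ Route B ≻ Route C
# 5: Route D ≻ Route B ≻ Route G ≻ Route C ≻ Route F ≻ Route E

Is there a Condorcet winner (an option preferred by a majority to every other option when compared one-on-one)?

Head-to-head results (5 voters total):
Route F vs Route G: Route G wins 3–2.
Route F vs Route D: Route F wins 3–2.
Route F vs Route B: Route F wins 3–2.
Route F vs Route C: Route F wins 4–1.
Route F vs Route E: Route F wins 4–1.
Route G vs Route D: Route D wins 3–2.
Route G vs Route B: Route G wins 3–2.
Route G vs Route C: Route G wins 4–1.
Route G vs Route E: Route G wins 4–1.
Route D vs Route B: Route D wins 4–1.
Route D vs Route C: Route D wins 4–1.
Route D vs Route E: Route D wins 3–2.
Route B vs Route C: Route B wins 4–1.
Route B vs Route E: Route B wins 4–1.
Route C vs Route E: Route E wins 3–2.
No candidate beats all others: Route F beats Route D beats Route G beats Route F, a majority cycle.

No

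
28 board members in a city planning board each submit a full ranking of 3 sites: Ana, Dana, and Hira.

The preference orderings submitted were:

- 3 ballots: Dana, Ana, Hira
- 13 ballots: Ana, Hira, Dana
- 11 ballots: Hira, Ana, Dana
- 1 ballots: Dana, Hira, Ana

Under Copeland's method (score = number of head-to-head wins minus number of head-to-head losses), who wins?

Ana

Pairwise results:
  Ana vs Dana: Ana wins 24–4.
  Ana vs Hira: Ana wins 16–12.
  Dana vs Hira: Hira wins 24–4.
Copeland scores (wins − losses):
  Ana: 2 − 0 = 2
  Dana: 0 − 2 = -2
  Hira: 1 − 1 = 0
Ana has the best Copeland score.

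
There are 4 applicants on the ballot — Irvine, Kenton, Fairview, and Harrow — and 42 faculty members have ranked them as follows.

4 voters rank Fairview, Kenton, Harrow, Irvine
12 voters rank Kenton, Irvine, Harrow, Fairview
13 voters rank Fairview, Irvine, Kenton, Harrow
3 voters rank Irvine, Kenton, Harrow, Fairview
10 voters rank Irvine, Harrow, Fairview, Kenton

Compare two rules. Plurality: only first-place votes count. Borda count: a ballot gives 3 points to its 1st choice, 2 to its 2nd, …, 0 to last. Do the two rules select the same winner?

No

Plurality first-place counts: Irvine 13, Kenton 12, Fairview 17, Harrow 0 → Fairview.
Borda totals: Irvine 89, Kenton 63, Fairview 61, Harrow 39 → Irvine.
The two rules disagree: plurality picks Fairview, Borda picks Irvine.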